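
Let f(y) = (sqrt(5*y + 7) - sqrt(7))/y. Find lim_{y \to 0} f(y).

5*√(7)/14

A 0/0 form; rationalise with √(7 + 5y) + √7. This collapses the numerator to 5y, leaving 5/(√(7 + 5y) + √7) → 5/(2√7) = 5*√(7)/14.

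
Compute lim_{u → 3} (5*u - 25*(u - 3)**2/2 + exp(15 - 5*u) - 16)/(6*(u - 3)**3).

-125/36

Direct substitution gives 0/0.
Apply L'Hôpital: lim (-25*u - 5*e^(15 - 5*u) + 80)/(18*(u - 3)^2), still 0/0.
Apply L'Hôpital: lim (25*e^(15 - 5*u) - 25)/(36*u - 108), still 0/0.
After 3 applications of L'Hôpital's rule the quotient is (-125*e^(15 - 5*u))/(36); substituting u = 3 gives -125/36.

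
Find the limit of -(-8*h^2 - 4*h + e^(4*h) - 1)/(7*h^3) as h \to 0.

-32/21

Direct substitution gives 0/0.
Apply L'Hôpital: lim (-16*h + 4*e^(4*h) - 4)/(-21*h^2), still 0/0.
Apply L'Hôpital: lim (16*e^(4*h) - 16)/(-42*h), still 0/0.
After 3 applications of L'Hôpital's rule the quotient is (64*e^(4*h))/(-42); substituting h = 0 gives -32/21.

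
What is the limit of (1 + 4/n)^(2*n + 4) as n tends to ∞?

e^(8)

Write it as [(1 + 4/n)^n]^(2) · (1 + 4/n)^(4). The bracketed term tends to e^(4) and the second factor to 1, so the limit is e^(8).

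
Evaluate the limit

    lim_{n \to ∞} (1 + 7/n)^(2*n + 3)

e^(14)

Write it as [(1 + 7/n)^n]^(2) · (1 + 7/n)^(3). The bracketed term tends to e^(7) and the second factor to 1, so the limit is e^(14).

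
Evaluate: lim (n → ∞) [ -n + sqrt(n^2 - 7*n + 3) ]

This has the form ∞ − ∞. Multiply and divide by the conjugate √(n^2 - 7*n + 3) + n.
That gives (-7n + 3) / (√(n^2 - 7*n + 3) + n).
Divide numerator and denominator by n: the limit is -7/(2·1) = -7/2.

-7/2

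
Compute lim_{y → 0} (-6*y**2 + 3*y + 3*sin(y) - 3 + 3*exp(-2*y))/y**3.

-9/2

Substitution gives 0/0 (the numerator vanishes to order 3).
Expand each term to order y^3: the coefficient of y^3 in 3·e^(-2y) is -4 and in 3·sin(y) is -1/2.
Lower-order terms cancel with the polynomial part, so the numerator is (-9/2)·y^3 + o(y^3), and the limit is (-9/2)/(1) = -9/2.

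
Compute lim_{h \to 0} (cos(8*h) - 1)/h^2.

-32

Direct substitution gives 0/0.
Apply L'Hôpital: lim (-8*sin(8*h))/(2*h), still 0/0.
After 2 applications of L'Hôpital's rule the quotient is (-64*cos(8*h))/(2); substituting h = 0 gives -32.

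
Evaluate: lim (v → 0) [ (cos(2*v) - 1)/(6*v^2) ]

Direct substitution gives 0/0.
Apply L'Hôpital: lim (-2*sin(2*v))/(12*v), still 0/0.
After 2 applications of L'Hôpital's rule the quotient is (-4*cos(2*v))/(12); substituting v = 0 gives -1/3.

-1/3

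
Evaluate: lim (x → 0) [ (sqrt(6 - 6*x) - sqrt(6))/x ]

-√(6)/2

Substitution gives 0/0. Multiply numerator and denominator by the conjugate √(6 - 6x) + √6.
The numerator becomes (6 - 6x) − 6 = -6x, so the expression simplifies to -6/(√(6 - 6x) + √6).
Letting x → 0 gives -6/(2√6) = -√(6)/2.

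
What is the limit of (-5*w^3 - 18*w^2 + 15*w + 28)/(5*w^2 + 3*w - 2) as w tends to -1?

-36/7

Direct substitution gives 0/0, so factor. Both numerator and denominator have (w + 1) as a factor.
After cancelling, the expression reduces to (-5*w^2 - 13*w + 28)/(5*w - 2).
Substituting w = -1 gives -36/7.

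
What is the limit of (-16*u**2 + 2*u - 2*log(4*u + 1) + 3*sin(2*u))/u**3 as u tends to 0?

-140/3

Substitution gives 0/0 (the numerator vanishes to order 3).
Expand each term to order u^3: the coefficient of u^3 in 3·sin(2u) is -4 and in -2·ln(1 + 4u) is -128/3.
Lower-order terms cancel with the polynomial part, so the numerator is (-140/3)·u^3 + o(u^3), and the limit is (-140/3)/(1) = -140/3.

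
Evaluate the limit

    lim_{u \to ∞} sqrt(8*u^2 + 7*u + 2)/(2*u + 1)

For large |u|, √(8*u^2 + 7*u + 2) ≈ √8·|u| and the denominator ≈ 2u.
Since u → +∞, |u| = u, giving √8/(2) = √(2).

√(2)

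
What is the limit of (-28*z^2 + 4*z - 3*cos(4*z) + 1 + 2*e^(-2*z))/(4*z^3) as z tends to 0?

-2/3

Substitution gives 0/0 (the numerator vanishes to order 3).
Expand each term to order z^3: the coefficient of z^3 in -3·cos(4z) is 0 and in 2·e^(-2z) is -8/3.
Lower-order terms cancel with the polynomial part, so the numerator is (-8/3)·z^3 + o(z^3), and the limit is (-8/3)/(4) = -2/3.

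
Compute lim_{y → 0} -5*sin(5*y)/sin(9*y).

-25/9

Substitution gives 0/0.
Divide numerator and denominator by y: sin(5y)/y → 5 and sin(9y)/y → 9, so the limit is -5·5/9 = -25/9.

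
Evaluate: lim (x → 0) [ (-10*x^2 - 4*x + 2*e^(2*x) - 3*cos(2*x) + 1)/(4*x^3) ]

2/3

Substitution gives 0/0; apply L'Hôpital's rule 3 times.
After differentiating numerator and denominator 3 times the quotient is (16*e^(2*x) - 24*sin(2*x))/(24); at x = 0 this is 2/3.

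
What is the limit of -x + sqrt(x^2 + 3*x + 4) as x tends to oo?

This has the form ∞ − ∞. Multiply and divide by the conjugate √(x^2 + 3*x + 4) + x.
That gives (3x + 4) / (√(x^2 + 3*x + 4) + x).
Divide numerator and denominator by x: the limit is 3/(2·1) = 3/2.

3/2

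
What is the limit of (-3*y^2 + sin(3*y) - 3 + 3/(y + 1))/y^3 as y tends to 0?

Substitution gives 0/0; apply L'Hôpital's rule 3 times.
After differentiating numerator and denominator 3 times the quotient is (-27*cos(3*y) - 18/(y + 1)^4)/(6); at y = 0 this is -15/2.

-15/2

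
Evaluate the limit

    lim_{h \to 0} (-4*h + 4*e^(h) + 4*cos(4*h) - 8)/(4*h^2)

-15/2

Substitution gives 0/0 (the numerator vanishes to order 2).
Expand each term to order h^2: the coefficient of h^2 in 4·e^(h) is 2 and in 4·cos(4h) is -32.
Lower-order terms cancel with the polynomial part, so the numerator is (-30)·h^2 + o(h^2), and the limit is (-30)/(4) = -15/2.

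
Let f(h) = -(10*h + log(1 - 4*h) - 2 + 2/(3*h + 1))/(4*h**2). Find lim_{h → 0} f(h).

Substitution gives 0/0 (the numerator vanishes to order 2).
Expand each term to order h^2: the coefficient of h^2 in ln(1 - 4h) is -8 and in 2·1/(1 + 3h) is 18.
Lower-order terms cancel with the polynomial part, so the numerator is (10)·h^2 + o(h^2), and the limit is (10)/(-4) = -5/2.

-5/2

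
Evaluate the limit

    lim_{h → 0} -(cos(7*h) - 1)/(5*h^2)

49/10

Direct substitution gives 0/0.
Apply L'Hôpital: lim (-7*sin(7*h))/(-10*h), still 0/0.
After 2 applications of L'Hôpital's rule the quotient is (-49*cos(7*h))/(-10); substituting h = 0 gives 49/10.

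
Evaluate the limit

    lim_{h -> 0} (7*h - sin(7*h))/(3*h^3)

Direct substitution gives 0/0.
Apply L'Hôpital: lim (7 - 7*cos(7*h))/(9*h^2), still 0/0.
Apply L'Hôpital: lim (49*sin(7*h))/(18*h), still 0/0.
After 3 applications of L'Hôpital's rule the quotient is (343*cos(7*h))/(18); substituting h = 0 gives 343/18.

343/18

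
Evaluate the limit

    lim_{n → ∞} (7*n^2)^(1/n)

1

Base → ∞ and exponent → 0: an ∞^0 form.
Take logs: (1/n)·ln(7·n^2) = (ln 7 + 2·ln n)/n → 0.
So the limit is e^0 = 1.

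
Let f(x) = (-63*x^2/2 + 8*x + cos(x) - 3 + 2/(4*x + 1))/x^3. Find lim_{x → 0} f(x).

-128

Substitution gives 0/0; apply L'Hôpital's rule 3 times.
After differentiating numerator and denominator 3 times the quotient is (sin(x) - 768/(4*x + 1)^4)/(6); at x = 0 this is -128.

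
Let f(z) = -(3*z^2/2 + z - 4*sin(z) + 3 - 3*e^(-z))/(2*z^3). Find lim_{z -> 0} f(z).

-7/12

Substitution gives 0/0; apply L'Hôpital's rule 3 times.
After differentiating numerator and denominator 3 times the quotient is (4*cos(z) + 3*e^(-z))/(-12); at z = 0 this is -7/12.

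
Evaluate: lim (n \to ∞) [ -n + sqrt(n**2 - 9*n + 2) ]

-9/2

This has the form ∞ − ∞. Multiply and divide by the conjugate √(n^2 - 9*n + 2) + n.
That gives (-9n + 2) / (√(n^2 - 9*n + 2) + n).
Divide numerator and denominator by n: the limit is -9/(2·1) = -9/2.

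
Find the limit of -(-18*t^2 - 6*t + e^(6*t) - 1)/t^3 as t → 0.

Direct substitution gives 0/0.
Apply L'Hôpital: lim (-36*t + 6*e^(6*t) - 6)/(-3*t^2), still 0/0.
Apply L'Hôpital: lim (36*e^(6*t) - 36)/(-6*t), still 0/0.
After 3 applications of L'Hôpital's rule the quotient is (216*e^(6*t))/(-6); substituting t = 0 gives -36.

-36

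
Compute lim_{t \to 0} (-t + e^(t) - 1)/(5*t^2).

Direct substitution gives 0/0.
Apply L'Hôpital: lim (e^(t) - 1)/(10*t), still 0/0.
After 2 applications of L'Hôpital's rule the quotient is (e^(t))/(10); substituting t = 0 gives 1/10.

1/10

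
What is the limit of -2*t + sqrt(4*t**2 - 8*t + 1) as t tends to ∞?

-2

This has the form ∞ − ∞. Multiply and divide by the conjugate √(4*t^2 - 8*t + 1) + 2t.
That gives (-8t + 1) / (√(4*t^2 - 8*t + 1) + 2t).
Divide numerator and denominator by t: the limit is -8/(2·2) = -2.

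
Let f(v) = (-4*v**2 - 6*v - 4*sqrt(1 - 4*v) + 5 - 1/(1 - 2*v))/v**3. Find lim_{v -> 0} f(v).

Substitution gives 0/0 (the numerator vanishes to order 3).
Expand each term to order v^3: the coefficient of v^3 in -4·√(1 - 4v) is 16 and in −1/(1 - 2v) is -8.
Lower-order terms cancel with the polynomial part, so the numerator is (8)·v^3 + o(v^3), and the limit is (8)/(1) = 8.

8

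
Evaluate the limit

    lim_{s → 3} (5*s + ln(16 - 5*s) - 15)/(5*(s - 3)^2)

-5/2

Direct substitution gives 0/0.
Apply L'Hôpital: lim (5 - 5/(16 - 5*s))/(10*s - 30), still 0/0.
After 2 applications of L'Hôpital's rule the quotient is (-25/(16 - 5*s)^2)/(10); substituting s = 3 gives -5/2.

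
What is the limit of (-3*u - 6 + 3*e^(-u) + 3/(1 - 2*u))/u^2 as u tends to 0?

27/2

Substitution gives 0/0 (the numerator vanishes to order 2).
Expand each term to order u^2: the coefficient of u^2 in 3·1/(1 - 2u) is 12 and in 3·e^(-u) is 3/2.
Lower-order terms cancel with the polynomial part, so the numerator is (27/2)·u^2 + o(u^2), and the limit is (27/2)/(1) = 27/2.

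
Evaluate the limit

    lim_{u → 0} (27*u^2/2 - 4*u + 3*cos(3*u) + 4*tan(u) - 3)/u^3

Substitution gives 0/0 (the numerator vanishes to order 3).
Expand each term to order u^3: the coefficient of u^3 in 3·cos(3u) is 0 and in 4·tan(u) is 4/3.
Lower-order terms cancel with the polynomial part, so the numerator is (4/3)·u^3 + o(u^3), and the limit is (4/3)/(1) = 4/3.

4/3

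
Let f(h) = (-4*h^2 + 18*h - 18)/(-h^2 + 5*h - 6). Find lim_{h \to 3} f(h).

6

Direct substitution gives 0/0, so factor. Both numerator and denominator have (h - 3) as a factor.
After cancelling, the expression reduces to (6 - 4*h)/(2 - h).
Substituting h = 3 gives 6.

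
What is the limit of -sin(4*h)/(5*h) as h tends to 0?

Substitution gives 0/0.
Write it as (4/(-5))·sin(4h)/(4h); since sin(u)/u → 1, the limit is -4/5.

-4/5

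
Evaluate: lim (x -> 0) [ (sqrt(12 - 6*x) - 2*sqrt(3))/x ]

-√(3)/2

Substitution gives 0/0. Multiply numerator and denominator by the conjugate √(12 - 6x) + √12.
The numerator becomes (12 - 6x) − 12 = -6x, so the expression simplifies to -6/(√(12 - 6x) + √12).
Letting x → 0 gives -6/(2√12) = -√(3)/2.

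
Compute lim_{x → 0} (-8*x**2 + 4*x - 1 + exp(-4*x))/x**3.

-32/3

Direct substitution gives 0/0.
Apply L'Hôpital: lim (-16*x + 4 - 4*e^(-4*x))/(3*x^2), still 0/0.
Apply L'Hôpital: lim (-16 + 16*e^(-4*x))/(6*x), still 0/0.
After 3 applications of L'Hôpital's rule the quotient is (-64*e^(-4*x))/(6); substituting x = 0 gives -32/3.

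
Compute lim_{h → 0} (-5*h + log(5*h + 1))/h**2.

-25/2

Direct substitution gives 0/0.
Apply L'Hôpital: lim (-5 + 5/(5*h + 1))/(2*h), still 0/0.
After 2 applications of L'Hôpital's rule the quotient is (-25/(5*h + 1)^2)/(2); substituting h = 0 gives -25/2.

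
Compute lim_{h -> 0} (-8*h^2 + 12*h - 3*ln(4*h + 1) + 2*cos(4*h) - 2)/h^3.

Substitution gives 0/0; apply L'Hôpital's rule 3 times.
After differentiating numerator and denominator 3 times the quotient is (128*sin(4*h) - 384/(4*h + 1)^3)/(6); at h = 0 this is -64.

-64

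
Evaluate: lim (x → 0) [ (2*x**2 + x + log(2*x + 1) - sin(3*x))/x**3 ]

Substitution gives 0/0 (the numerator vanishes to order 3).
Expand each term to order x^3: the coefficient of x^3 in ln(1 + 2x) is 8/3 and in −sin(3x) is 9/2.
Lower-order terms cancel with the polynomial part, so the numerator is (43/6)·x^3 + o(x^3), and the limit is (43/6)/(1) = 43/6.

43/6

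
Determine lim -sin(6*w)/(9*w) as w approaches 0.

-2/3

Substitution gives 0/0.
Write it as (6/(-9))·sin(6w)/(6w); since sin(u)/u → 1, the limit is -2/3.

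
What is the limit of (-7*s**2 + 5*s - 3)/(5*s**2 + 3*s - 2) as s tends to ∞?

Numerator and denominator both have degree 2.
Dividing every term by s^2, all lower-order terms vanish and the limit is the ratio of leading coefficients, -7/(5) = -7/5.

-7/5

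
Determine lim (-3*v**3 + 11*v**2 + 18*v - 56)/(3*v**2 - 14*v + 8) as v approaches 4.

At v = 4 both the top and bottom vanish — a removable singularity. Factoring out (v - 4) from each leaves (-3*v^2 - v + 14)/(3*v - 2), which at v = 4 equals -19/5.

-19/5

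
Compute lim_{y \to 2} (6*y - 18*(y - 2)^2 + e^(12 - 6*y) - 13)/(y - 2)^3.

Direct substitution gives 0/0.
Apply L'Hôpital: lim (-36*y - 6*e^(12 - 6*y) + 78)/(3*(y - 2)^2), still 0/0.
Apply L'Hôpital: lim (36*e^(12 - 6*y) - 36)/(6*y - 12), still 0/0.
After 3 applications of L'Hôpital's rule the quotient is (-216*e^(12 - 6*y))/(6); substituting y = 2 gives -36.

-36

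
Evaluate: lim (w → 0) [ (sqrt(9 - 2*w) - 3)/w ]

-1/3

A 0/0 form; rationalise with √(9 - 2w) + √9. This collapses the numerator to -2w, leaving -2/(√(9 - 2w) + √9) → -2/(2√9) = -1/3.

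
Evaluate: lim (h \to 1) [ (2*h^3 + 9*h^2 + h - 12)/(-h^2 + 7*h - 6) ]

Direct substitution gives 0/0, so factor. Both numerator and denominator have (h - 1) as a factor.
After cancelling, the expression reduces to (2*h^2 + 11*h + 12)/(6 - h).
Substituting h = 1 gives 5.

5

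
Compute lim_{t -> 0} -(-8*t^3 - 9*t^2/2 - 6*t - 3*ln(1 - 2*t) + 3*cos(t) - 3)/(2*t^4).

-97/16

Substitution gives 0/0 (the numerator vanishes to order 4).
Expand each term to order t^4: the coefficient of t^4 in 3·cos(t) is 1/8 and in -3·ln(1 - 2t) is 12.
Lower-order terms cancel with the polynomial part, so the numerator is (97/8)·t^4 + o(t^4), and the limit is (97/8)/(-2) = -97/16.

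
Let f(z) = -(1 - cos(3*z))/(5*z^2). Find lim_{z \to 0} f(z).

-9/10

Substitution gives 0/0.
Use (1 − cos u)/u² → 1/2 with u = 3z: the limit is 3²/(2·(-5)) = -9/10.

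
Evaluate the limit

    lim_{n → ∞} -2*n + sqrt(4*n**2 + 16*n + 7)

4

This has the form ∞ − ∞. Multiply and divide by the conjugate √(4*n^2 + 16*n + 7) + 2n.
That gives (16n + 7) / (√(4*n^2 + 16*n + 7) + 2n).
Divide numerator and denominator by n: the limit is 16/(2·2) = 4.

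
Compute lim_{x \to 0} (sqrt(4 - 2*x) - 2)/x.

Substitution gives 0/0. Multiply numerator and denominator by the conjugate √(4 - 2x) + √4.
The numerator becomes (4 - 2x) − 4 = -2x, so the expression simplifies to -2/(√(4 - 2x) + √4).
Letting x → 0 gives -2/(2√4) = -1/2.

-1/2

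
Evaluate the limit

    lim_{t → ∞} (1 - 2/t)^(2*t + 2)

Write it as [(1 - 2/t)^t]^(2) · (1 - 2/t)^(2). The bracketed term tends to e^(-2) and the second factor to 1, so the limit is e^(-4).

e^(-4)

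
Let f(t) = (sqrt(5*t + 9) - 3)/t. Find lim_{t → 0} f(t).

A 0/0 form; rationalise with √(9 + 5t) + √9. This collapses the numerator to 5t, leaving 5/(√(9 + 5t) + √9) → 5/(2√9) = 5/6.

5/6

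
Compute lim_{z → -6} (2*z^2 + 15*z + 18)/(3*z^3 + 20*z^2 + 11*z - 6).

At z = -6 both the top and bottom vanish — a removable singularity. Factoring out (z + 6) from each leaves (2*z + 3)/(3*z^2 + 2*z - 1), which at z = -6 equals -9/95.

-9/95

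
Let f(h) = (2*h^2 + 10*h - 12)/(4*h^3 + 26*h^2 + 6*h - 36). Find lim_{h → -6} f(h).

-1/9

Since h = -6 makes numerator and denominator zero, (h + 6) divides both.
Cancelling it gives (2*h - 2)/(4*h^2 + 2*h - 6); now plug in h = -6 to get -1/9.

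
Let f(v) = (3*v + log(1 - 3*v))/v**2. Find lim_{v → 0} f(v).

-9/2

Direct substitution gives 0/0.
Apply L'Hôpital: lim (3 - 3/(1 - 3*v))/(2*v), still 0/0.
After 2 applications of L'Hôpital's rule the quotient is (-9/(1 - 3*v)^2)/(2); substituting v = 0 gives -9/2.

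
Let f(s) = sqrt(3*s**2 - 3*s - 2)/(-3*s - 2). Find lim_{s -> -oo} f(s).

For large |s|, √(3*s^2 - 3*s - 2) ≈ √3·|s| and the denominator ≈ -3s.
Since s → −∞, |s| = −s, giving −√3/(-3) = √(3)/3.

√(3)/3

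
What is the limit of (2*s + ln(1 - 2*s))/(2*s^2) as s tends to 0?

Direct substitution gives 0/0.
Apply L'Hôpital: lim (2 - 2/(1 - 2*s))/(4*s), still 0/0.
After 2 applications of L'Hôpital's rule the quotient is (-4/(1 - 2*s)^2)/(4); substituting s = 0 gives -1.

-1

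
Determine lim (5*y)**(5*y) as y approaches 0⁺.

1

Base → 0⁺ and exponent → 0⁺: a 0^0 form.
Take logs: 5y·ln(5y). This is 0·(−∞); rewriting as ln(5y)/(1/(5y)) and applying L'Hôpital gives 0.
Hence the limit is e^0 = 1.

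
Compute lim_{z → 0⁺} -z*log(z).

This is a 0·(−∞) form. Rewrite as -1·ln(z) / z^(−1) and apply L'Hôpital:
the derivative quotient is -1·(1/z) / (−1·z^(−2)) = (1/1)·z^1 → 0.

0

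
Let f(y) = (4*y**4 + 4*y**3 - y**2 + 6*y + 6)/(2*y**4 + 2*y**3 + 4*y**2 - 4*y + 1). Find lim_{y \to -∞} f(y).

2

Numerator and denominator both have degree 4.
Dividing every term by y^4, all lower-order terms vanish and the limit is the ratio of leading coefficients, 4/(2) = 2.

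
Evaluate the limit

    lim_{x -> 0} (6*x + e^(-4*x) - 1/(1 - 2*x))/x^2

4

Substitution gives 0/0 (the numerator vanishes to order 2).
Expand each term to order x^2: the coefficient of x^2 in e^(-4x) is 8 and in −1/(1 - 2x) is -4.
Lower-order terms cancel with the polynomial part, so the numerator is (4)·x^2 + o(x^2), and the limit is (4)/(1) = 4.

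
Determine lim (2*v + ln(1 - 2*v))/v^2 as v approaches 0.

-2

Direct substitution gives 0/0.
Apply L'Hôpital: lim (2 - 2/(1 - 2*v))/(2*v), still 0/0.
After 2 applications of L'Hôpital's rule the quotient is (-4/(1 - 2*v)^2)/(2); substituting v = 0 gives -2.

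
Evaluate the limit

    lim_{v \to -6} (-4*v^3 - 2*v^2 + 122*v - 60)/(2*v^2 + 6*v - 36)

143/9

At v = -6 both the top and bottom vanish — a removable singularity. Factoring out (v + 6) from each leaves (-4*v^2 + 22*v - 10)/(2*v - 6), which at v = -6 equals 143/9.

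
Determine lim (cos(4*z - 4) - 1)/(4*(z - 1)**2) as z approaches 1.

Direct substitution gives 0/0.
Apply L'Hôpital: lim (-4*sin(4*z - 4))/(8*z - 8), still 0/0.
After 2 applications of L'Hôpital's rule the quotient is (-16*cos(4*z - 4))/(8); substituting z = 1 gives -2.

-2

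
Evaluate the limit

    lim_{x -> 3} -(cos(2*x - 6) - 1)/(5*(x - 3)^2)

2/5

Direct substitution gives 0/0.
Apply L'Hôpital: lim (-2*sin(2*x - 6))/(30 - 10*x), still 0/0.
After 2 applications of L'Hôpital's rule the quotient is (-4*cos(2*x - 6))/(-10); substituting x = 3 gives 2/5.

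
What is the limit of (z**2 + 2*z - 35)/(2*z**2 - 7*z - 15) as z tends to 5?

12/13

Direct substitution gives 0/0, so factor. Both numerator and denominator have (z - 5) as a factor.
After cancelling, the expression reduces to (z + 7)/(2*z + 3).
Substituting z = 5 gives 12/13.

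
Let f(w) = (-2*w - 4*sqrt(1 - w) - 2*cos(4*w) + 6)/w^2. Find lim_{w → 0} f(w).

33/2

Substitution gives 0/0; apply L'Hôpital's rule 2 times.
After differentiating numerator and denominator 2 times the quotient is (32*cos(4*w) + (1 - w)^(-3/2))/(2); at w = 0 this is 33/2.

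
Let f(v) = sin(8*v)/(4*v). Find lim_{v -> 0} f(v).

2

Substitution gives 0/0.
Write it as (8/4)·sin(8v)/(8v); since sin(u)/u → 1, the limit is 2.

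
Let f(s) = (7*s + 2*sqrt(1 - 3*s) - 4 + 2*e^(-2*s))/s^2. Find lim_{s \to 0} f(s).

7/4

Substitution gives 0/0 (the numerator vanishes to order 2).
Expand each term to order s^2: the coefficient of s^2 in 2·√(1 - 3s) is -9/4 and in 2·e^(-2s) is 4.
Lower-order terms cancel with the polynomial part, so the numerator is (7/4)·s^2 + o(s^2), and the limit is (7/4)/(1) = 7/4.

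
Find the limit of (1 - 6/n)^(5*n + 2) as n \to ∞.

Write it as [(1 - 6/n)^n]^(5) · (1 - 6/n)^(2). The bracketed term tends to e^(-6) and the second factor to 1, so the limit is e^(-30).

e^(-30)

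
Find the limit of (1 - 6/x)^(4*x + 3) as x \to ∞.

e^(-24)

Let L be the limit and take ln: ln L = lim (4x + 3)·ln(1 - 6/x) = lim (4x + 3)·(-6/x + O(1/x²)) = -24.
Hence L = e^(-24).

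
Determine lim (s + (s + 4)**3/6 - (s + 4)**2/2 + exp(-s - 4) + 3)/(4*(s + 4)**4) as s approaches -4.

1/96

Direct substitution gives 0/0.
Apply L'Hôpital: lim (-s + (s + 4)^2/2 - e^(-s - 4) - 3)/(16*(s + 4)^3), still 0/0.
Apply L'Hôpital: lim (s + e^(-s - 4) + 3)/(48*(s + 4)^2), still 0/0.
Apply L'Hôpital: lim (1 - e^(-s - 4))/(96*s + 384), still 0/0.
After 4 applications of L'Hôpital's rule the quotient is (e^(-s - 4))/(96); substituting s = -4 gives 1/96.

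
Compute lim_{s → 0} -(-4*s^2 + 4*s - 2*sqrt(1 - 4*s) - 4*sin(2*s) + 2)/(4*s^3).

Substitution gives 0/0 (the numerator vanishes to order 3).
Expand each term to order s^3: the coefficient of s^3 in -2·√(1 - 4s) is 8 and in -4·sin(2s) is 16/3.
Lower-order terms cancel with the polynomial part, so the numerator is (40/3)·s^3 + o(s^3), and the limit is (40/3)/(-4) = -10/3.

-10/3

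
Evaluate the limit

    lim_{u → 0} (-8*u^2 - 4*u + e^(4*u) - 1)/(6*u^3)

16/9

Direct substitution gives 0/0.
Apply L'Hôpital: lim (-16*u + 4*e^(4*u) - 4)/(18*u^2), still 0/0.
Apply L'Hôpital: lim (16*e^(4*u) - 16)/(36*u), still 0/0.
After 3 applications of L'Hôpital's rule the quotient is (64*e^(4*u))/(36); substituting u = 0 gives 16/9.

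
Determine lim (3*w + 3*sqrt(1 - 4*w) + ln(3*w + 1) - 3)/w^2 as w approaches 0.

-21/2

Substitution gives 0/0; apply L'Hôpital's rule 2 times.
After differentiating numerator and denominator 2 times the quotient is (-9/(3*w + 1)^2 - 12/(1 - 4*w)^(3/2))/(2); at w = 0 this is -21/2.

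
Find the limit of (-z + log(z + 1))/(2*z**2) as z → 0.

-1/4

Direct substitution gives 0/0.
Apply L'Hôpital: lim (-1 + 1/(z + 1))/(4*z), still 0/0.
After 2 applications of L'Hôpital's rule the quotient is (-1/(z + 1)^2)/(4); substituting z = 0 gives -1/4.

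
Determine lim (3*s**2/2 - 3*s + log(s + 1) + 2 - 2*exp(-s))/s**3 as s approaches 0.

2/3

Substitution gives 0/0; apply L'Hôpital's rule 3 times.
After differentiating numerator and denominator 3 times the quotient is (2*e^(-s) + 2/(s + 1)^3)/(6); at s = 0 this is 2/3.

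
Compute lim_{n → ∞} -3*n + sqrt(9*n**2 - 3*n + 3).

This has the form ∞ − ∞. Multiply and divide by the conjugate √(9*n^2 - 3*n + 3) + 3n.
That gives (-3n + 3) / (√(9*n^2 - 3*n + 3) + 3n).
Divide numerator and denominator by n: the limit is -3/(2·3) = -1/2.

-1/2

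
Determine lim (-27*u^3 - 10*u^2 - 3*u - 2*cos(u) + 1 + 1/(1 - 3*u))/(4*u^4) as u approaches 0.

971/48

Substitution gives 0/0 (the numerator vanishes to order 4).
Expand each term to order u^4: the coefficient of u^4 in -2·cos(u) is -1/12 and in 1/(1 - 3u) is 81.
Lower-order terms cancel with the polynomial part, so the numerator is (971/12)·u^4 + o(u^4), and the limit is (971/12)/(4) = 971/48.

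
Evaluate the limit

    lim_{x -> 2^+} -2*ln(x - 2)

As x → 2⁺, x - 2 → 0⁺ and ln(x - 2) → −∞.
Multiplying by -2 gives ∞.

∞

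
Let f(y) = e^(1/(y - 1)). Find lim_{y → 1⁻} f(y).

As y → 1⁻, 1/(y - 1) → −∞, so e^(1/(y - 1)) → 0.

0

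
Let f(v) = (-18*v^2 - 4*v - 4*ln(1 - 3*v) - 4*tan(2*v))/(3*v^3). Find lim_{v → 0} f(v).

76/9

Substitution gives 0/0 (the numerator vanishes to order 3).
Expand each term to order v^3: the coefficient of v^3 in -4·ln(1 - 3v) is 36 and in -4·tan(2v) is -32/3.
Lower-order terms cancel with the polynomial part, so the numerator is (76/3)·v^3 + o(v^3), and the limit is (76/3)/(3) = 76/9.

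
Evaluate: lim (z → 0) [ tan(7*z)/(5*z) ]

7/5

Substitution gives 0/0.
Since tan(u)/u → 1 as u → 0, tan(7z)/(7z) → 1 and the limit is 7/5.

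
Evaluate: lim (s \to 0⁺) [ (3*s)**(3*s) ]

1

Base → 0⁺ and exponent → 0⁺: a 0^0 form.
Take logs: 3s·ln(3s). This is 0·(−∞); rewriting as ln(3s)/(1/(3s)) and applying L'Hôpital gives 0.
Hence the limit is e^0 = 1.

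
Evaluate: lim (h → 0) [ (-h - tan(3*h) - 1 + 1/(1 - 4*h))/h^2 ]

Substitution gives 0/0; apply L'Hôpital's rule 2 times.
After differentiating numerator and denominator 2 times the quotient is (-18*tan(3*h)/cos(3*h)^2 - 32/(4*h - 1)^3)/(2); at h = 0 this is 16.

16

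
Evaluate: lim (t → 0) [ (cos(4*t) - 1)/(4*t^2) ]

Direct substitution gives 0/0.
Apply L'Hôpital: lim (-4*sin(4*t))/(8*t), still 0/0.
After 2 applications of L'Hôpital's rule the quotient is (-16*cos(4*t))/(8); substituting t = 0 gives -2.

-2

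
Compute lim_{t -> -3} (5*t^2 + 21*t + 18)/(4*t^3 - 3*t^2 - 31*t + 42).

Since t = -3 makes numerator and denominator zero, (t + 3) divides both.
Cancelling it gives (5*t + 6)/(4*t^2 - 15*t + 14); now plug in t = -3 to get -9/95.

-9/95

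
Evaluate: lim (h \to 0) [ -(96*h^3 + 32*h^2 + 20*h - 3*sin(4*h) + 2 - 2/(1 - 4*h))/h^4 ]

512

Substitution gives 0/0; apply L'Hôpital's rule 4 times.
After differentiating numerator and denominator 4 times the quotient is (-768*sin(4*h) + 12288/(4*h - 1)^5)/(-24); at h = 0 this is 512.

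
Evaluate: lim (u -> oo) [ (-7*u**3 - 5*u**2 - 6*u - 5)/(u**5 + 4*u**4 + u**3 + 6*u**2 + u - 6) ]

The denominator has degree 5 and the numerator degree 3. Dividing numerator and denominator by u^5 sends every term to 0 except the leading denominator term, so the limit is 0.

0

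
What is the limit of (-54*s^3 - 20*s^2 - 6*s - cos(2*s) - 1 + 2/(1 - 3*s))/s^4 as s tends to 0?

484/3

Substitution gives 0/0; apply L'Hôpital's rule 4 times.
After differentiating numerator and denominator 4 times the quotient is (-16*cos(2*s) - 3888/(3*s - 1)^5)/(24); at s = 0 this is 484/3.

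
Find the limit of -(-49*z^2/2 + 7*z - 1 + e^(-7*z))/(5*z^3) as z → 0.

Direct substitution gives 0/0.
Apply L'Hôpital: lim (-49*z + 7 - 7*e^(-7*z))/(-15*z^2), still 0/0.
Apply L'Hôpital: lim (-49 + 49*e^(-7*z))/(-30*z), still 0/0.
After 3 applications of L'Hôpital's rule the quotient is (-343*e^(-7*z))/(-30); substituting z = 0 gives 343/30.

343/30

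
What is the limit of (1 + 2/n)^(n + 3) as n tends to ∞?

Let L be the limit and take ln: ln L = lim (n + 3)·ln(1 + 2/n) = lim (n + 3)·(2/n + O(1/n²)) = 2.
Hence L = e^(2).

e^(2)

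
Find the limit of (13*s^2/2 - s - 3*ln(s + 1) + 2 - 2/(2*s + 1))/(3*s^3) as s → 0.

5

Substitution gives 0/0; apply L'Hôpital's rule 3 times.
After differentiating numerator and denominator 3 times the quotient is (96/(2*s + 1)^4 - 6/(s + 1)^3)/(18); at s = 0 this is 5.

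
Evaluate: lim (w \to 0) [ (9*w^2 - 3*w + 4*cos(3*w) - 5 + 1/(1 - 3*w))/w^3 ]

Substitution gives 0/0 (the numerator vanishes to order 3).
Expand each term to order w^3: the coefficient of w^3 in 1/(1 - 3w) is 27 and in 4·cos(3w) is 0.
Lower-order terms cancel with the polynomial part, so the numerator is (27)·w^3 + o(w^3), and the limit is (27)/(1) = 27.

27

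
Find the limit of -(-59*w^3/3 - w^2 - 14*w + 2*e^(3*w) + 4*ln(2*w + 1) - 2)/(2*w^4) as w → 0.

37/8

Substitution gives 0/0 (the numerator vanishes to order 4).
Expand each term to order w^4: the coefficient of w^4 in 4·ln(1 + 2w) is -16 and in 2·e^(3w) is 27/4.
Lower-order terms cancel with the polynomial part, so the numerator is (-37/4)·w^4 + o(w^4), and the limit is (-37/4)/(-2) = 37/8.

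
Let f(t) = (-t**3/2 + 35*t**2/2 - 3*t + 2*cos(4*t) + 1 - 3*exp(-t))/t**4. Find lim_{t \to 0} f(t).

509/24

Substitution gives 0/0 (the numerator vanishes to order 4).
Expand each term to order t^4: the coefficient of t^4 in 2·cos(4t) is 64/3 and in -3·e^(-t) is -1/8.
Lower-order terms cancel with the polynomial part, so the numerator is (509/24)·t^4 + o(t^4), and the limit is (509/24)/(1) = 509/24.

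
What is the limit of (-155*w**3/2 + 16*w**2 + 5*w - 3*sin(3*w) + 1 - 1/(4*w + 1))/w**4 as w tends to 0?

Substitution gives 0/0 (the numerator vanishes to order 4).
Expand each term to order w^4: the coefficient of w^4 in -3·sin(3w) is 0 and in −1/(1 + 4w) is -256.
Lower-order terms cancel with the polynomial part, so the numerator is (-256)·w^4 + o(w^4), and the limit is (-256)/(1) = -256.

-256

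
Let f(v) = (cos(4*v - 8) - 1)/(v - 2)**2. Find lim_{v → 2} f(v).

Direct substitution gives 0/0.
Apply L'Hôpital: lim (-4*sin(4*v - 8))/(2*v - 4), still 0/0.
After 2 applications of L'Hôpital's rule the quotient is (-16*cos(4*v - 8))/(2); substituting v = 2 gives -8.

-8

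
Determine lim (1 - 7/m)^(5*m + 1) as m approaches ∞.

Let L be the limit and take ln: ln L = lim (5m + 1)·ln(1 - 7/m) = lim (5m + 1)·(-7/m + O(1/m²)) = -35.
Hence L = e^(-35).

e^(-35)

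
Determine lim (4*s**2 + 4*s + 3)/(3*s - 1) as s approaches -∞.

The numerator has higher degree (2 > 1); the quotient behaves like (4/(3))·s^1 for large |s|.
As s → −∞ this diverges to -∞.

-∞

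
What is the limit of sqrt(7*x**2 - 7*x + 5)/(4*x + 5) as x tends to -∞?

For large |x|, √(7*x^2 - 7*x + 5) ≈ √7·|x| and the denominator ≈ 4x.
Since x → −∞, |x| = −x, giving −√7/(4) = -√(7)/4.

-√(7)/4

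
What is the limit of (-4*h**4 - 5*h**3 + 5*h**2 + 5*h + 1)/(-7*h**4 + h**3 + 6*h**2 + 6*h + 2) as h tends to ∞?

Numerator and denominator both have degree 4.
Dividing every term by h^4, all lower-order terms vanish and the limit is the ratio of leading coefficients, -4/(-7) = 4/7.

4/7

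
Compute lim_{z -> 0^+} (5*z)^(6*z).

1

Base → 0⁺ and exponent → 0⁺: a 0^0 form.
Take logs: 6z·ln(5z). This is 0·(−∞); rewriting as ln(5z)/(1/(6z)) and applying L'Hôpital gives 0.
Hence the limit is e^0 = 1.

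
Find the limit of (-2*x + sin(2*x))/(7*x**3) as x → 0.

-4/21

Direct substitution gives 0/0.
Apply L'Hôpital: lim (2*cos(2*x) - 2)/(21*x^2), still 0/0.
Apply L'Hôpital: lim (-4*sin(2*x))/(42*x), still 0/0.
After 3 applications of L'Hôpital's rule the quotient is (-8*cos(2*x))/(42); substituting x = 0 gives -4/21.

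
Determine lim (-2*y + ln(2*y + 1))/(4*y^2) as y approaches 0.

Direct substitution gives 0/0.
Apply L'Hôpital: lim (-2 + 2/(2*y + 1))/(8*y), still 0/0.
After 2 applications of L'Hôpital's rule the quotient is (-4/(2*y + 1)^2)/(8); substituting y = 0 gives -1/2.

-1/2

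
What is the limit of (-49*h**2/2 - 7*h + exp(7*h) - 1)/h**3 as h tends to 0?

343/6

Direct substitution gives 0/0.
Apply L'Hôpital: lim (-49*h + 7*e^(7*h) - 7)/(3*h^2), still 0/0.
Apply L'Hôpital: lim (49*e^(7*h) - 49)/(6*h), still 0/0.
After 3 applications of L'Hôpital's rule the quotient is (343*e^(7*h))/(6); substituting h = 0 gives 343/6.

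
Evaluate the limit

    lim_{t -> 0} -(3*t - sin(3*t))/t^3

Direct substitution gives 0/0.
Apply L'Hôpital: lim (3 - 3*cos(3*t))/(-3*t^2), still 0/0.
Apply L'Hôpital: lim (9*sin(3*t))/(-6*t), still 0/0.
After 3 applications of L'Hôpital's rule the quotient is (27*cos(3*t))/(-6); substituting t = 0 gives -9/2.

-9/2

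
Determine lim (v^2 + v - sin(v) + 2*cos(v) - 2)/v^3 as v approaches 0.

Substitution gives 0/0 (the numerator vanishes to order 3).
Expand each term to order v^3: the coefficient of v^3 in 2·cos(v) is 0 and in −sin(v) is 1/6.
Lower-order terms cancel with the polynomial part, so the numerator is (1/6)·v^3 + o(v^3), and the limit is (1/6)/(1) = 1/6.

1/6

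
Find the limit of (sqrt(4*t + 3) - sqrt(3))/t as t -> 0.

2*√(3)/3

Substitution gives 0/0. Multiply numerator and denominator by the conjugate √(3 + 4t) + √3.
The numerator becomes (3 + 4t) − 3 = 4t, so the expression simplifies to 4/(√(3 + 4t) + √3).
Letting t → 0 gives 4/(2√3) = 2*√(3)/3.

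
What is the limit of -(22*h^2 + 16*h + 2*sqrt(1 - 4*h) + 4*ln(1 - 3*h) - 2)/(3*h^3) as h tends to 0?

44/3

Substitution gives 0/0; apply L'Hôpital's rule 3 times.
After differentiating numerator and denominator 3 times the quotient is (216/(3*h - 1)^3 - 48/(1 - 4*h)^(5/2))/(-18); at h = 0 this is 44/3.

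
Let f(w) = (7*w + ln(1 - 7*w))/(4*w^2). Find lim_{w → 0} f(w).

Direct substitution gives 0/0.
Apply L'Hôpital: lim (7 - 7/(1 - 7*w))/(8*w), still 0/0.
After 2 applications of L'Hôpital's rule the quotient is (-49/(1 - 7*w)^2)/(8); substituting w = 0 gives -49/8.

-49/8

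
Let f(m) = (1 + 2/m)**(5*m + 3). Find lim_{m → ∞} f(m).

Let L be the limit and take ln: ln L = lim (5m + 3)·ln(1 + 2/m) = lim (5m + 3)·(2/m + O(1/m²)) = 10.
Hence L = e^(10).

e^(10)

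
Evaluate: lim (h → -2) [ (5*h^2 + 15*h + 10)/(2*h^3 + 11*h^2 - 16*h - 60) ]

Direct substitution gives 0/0, so factor. Both numerator and denominator have (h + 2) as a factor.
After cancelling, the expression reduces to (5*h + 5)/(2*h^2 + 7*h - 30).
Substituting h = -2 gives 5/36.

5/36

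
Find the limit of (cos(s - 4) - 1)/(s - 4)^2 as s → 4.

Direct substitution gives 0/0.
Apply L'Hôpital: lim (-sin(s - 4))/(2*s - 8), still 0/0.
After 2 applications of L'Hôpital's rule the quotient is (-cos(s - 4))/(2); substituting s = 4 gives -1/2.

-1/2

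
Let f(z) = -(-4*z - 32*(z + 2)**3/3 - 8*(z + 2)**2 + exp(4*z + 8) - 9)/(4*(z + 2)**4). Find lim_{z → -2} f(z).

Direct substitution gives 0/0.
Apply L'Hôpital: lim (-16*z - 32*(z + 2)^2 + 4*e^(4*z + 8) - 36)/(-16*(z + 2)^3), still 0/0.
Apply L'Hôpital: lim (-64*z + 16*e^(4*z + 8) - 144)/(-48*(z + 2)^2), still 0/0.
Apply L'Hôpital: lim (64*e^(4*z + 8) - 64)/(-96*z - 192), still 0/0.
After 4 applications of L'Hôpital's rule the quotient is (256*e^(4*z + 8))/(-96); substituting z = -2 gives -8/3.

-8/3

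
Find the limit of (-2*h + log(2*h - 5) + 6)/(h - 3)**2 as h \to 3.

-2

Direct substitution gives 0/0.
Apply L'Hôpital: lim (-2 + 2/(2*h - 5))/(2*h - 6), still 0/0.
After 2 applications of L'Hôpital's rule the quotient is (-4/(2*h - 5)^2)/(2); substituting h = 3 gives -2.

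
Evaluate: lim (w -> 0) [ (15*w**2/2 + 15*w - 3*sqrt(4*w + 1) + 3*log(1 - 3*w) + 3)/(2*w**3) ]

-39/2

Substitution gives 0/0; apply L'Hôpital's rule 3 times.
After differentiating numerator and denominator 3 times the quotient is (-72/(4*w + 1)^(5/2) + 162/(3*w - 1)^3)/(12); at w = 0 this is -39/2.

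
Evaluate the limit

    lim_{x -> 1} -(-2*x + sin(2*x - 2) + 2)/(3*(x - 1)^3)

4/9

Direct substitution gives 0/0.
Apply L'Hôpital: lim (2*cos(2*x - 2) - 2)/(-9*(x - 1)^2), still 0/0.
Apply L'Hôpital: lim (-4*sin(2*x - 2))/(18 - 18*x), still 0/0.
After 3 applications of L'Hôpital's rule the quotient is (-8*cos(2*x - 2))/(-18); substituting x = 1 gives 4/9.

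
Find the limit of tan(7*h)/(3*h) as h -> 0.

Substitution gives 0/0.
Since tan(u)/u → 1 as u → 0, tan(7h)/(7h) → 1 and the limit is 7/3.

7/3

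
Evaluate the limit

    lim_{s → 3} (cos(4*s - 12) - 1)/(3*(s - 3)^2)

-8/3

Direct substitution gives 0/0.
Apply L'Hôpital: lim (-4*sin(4*s - 12))/(6*s - 18), still 0/0.
After 2 applications of L'Hôpital's rule the quotient is (-16*cos(4*s - 12))/(6); substituting s = 3 gives -8/3.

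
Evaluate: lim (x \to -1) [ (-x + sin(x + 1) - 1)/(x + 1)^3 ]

-1/6

Direct substitution gives 0/0.
Apply L'Hôpital: lim (cos(x + 1) - 1)/(3*(x + 1)^2), still 0/0.
Apply L'Hôpital: lim (-sin(x + 1))/(6*x + 6), still 0/0.
After 3 applications of L'Hôpital's rule the quotient is (-cos(x + 1))/(6); substituting x = -1 gives -1/6.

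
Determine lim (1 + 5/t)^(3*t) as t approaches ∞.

The base → 1 and the exponent → ∞: a 1^∞ form.
Take logarithms: (3t)·ln(1 + 5/t). Since ln(1+u) ~ u for small u, this behaves like (3t)·(5/t) → 15.
So the limit is e^(15).

e^(15)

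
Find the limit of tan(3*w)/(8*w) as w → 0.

Substitution gives 0/0.
Since tan(u)/u → 1 as u → 0, tan(3w)/(3w) → 1 and the limit is 3/8.

3/8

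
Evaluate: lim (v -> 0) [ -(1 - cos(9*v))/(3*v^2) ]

-27/2

Substitution gives 0/0.
Use (1 − cos u)/u² → 1/2 with u = 9v: the limit is 9²/(2·(-3)) = -27/2.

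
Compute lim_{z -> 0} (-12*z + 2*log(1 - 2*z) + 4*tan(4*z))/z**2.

-4

Substitution gives 0/0; apply L'Hôpital's rule 2 times.
After differentiating numerator and denominator 2 times the quotient is (128*tan(4*z)/cos(4*z)^2 - 8/(2*z - 1)^2)/(2); at z = 0 this is -4.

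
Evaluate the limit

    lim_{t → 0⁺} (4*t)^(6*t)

1

Base → 0⁺ and exponent → 0⁺: a 0^0 form.
Take logs: 6t·ln(4t). This is 0·(−∞); rewriting as ln(4t)/(1/(6t)) and applying L'Hôpital gives 0.
Hence the limit is e^0 = 1.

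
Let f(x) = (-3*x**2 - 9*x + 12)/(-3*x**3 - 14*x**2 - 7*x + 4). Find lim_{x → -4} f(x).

Direct substitution gives 0/0, so factor. Both numerator and denominator have (x + 4) as a factor.
After cancelling, the expression reduces to (3 - 3*x)/(-3*x^2 - 2*x + 1).
Substituting x = -4 gives -5/13.

-5/13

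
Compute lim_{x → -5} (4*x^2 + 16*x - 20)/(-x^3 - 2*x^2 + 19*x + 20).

2/3

Since x = -5 makes numerator and denominator zero, (x + 5) divides both.
Cancelling it gives (4*x - 4)/(-x^2 + 3*x + 4); now plug in x = -5 to get 2/3.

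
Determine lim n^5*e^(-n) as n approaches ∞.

Write as n^5/e^{1n}, an ∞/∞ form.
Exponential growth dominates any polynomial, so repeated L'Hôpital (or the standard result) gives 0.

0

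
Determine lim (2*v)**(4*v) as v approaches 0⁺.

Base → 0⁺ and exponent → 0⁺: a 0^0 form.
Take logs: 4v·ln(2v). This is 0·(−∞); rewriting as ln(2v)/(1/(4v)) and applying L'Hôpital gives 0.
Hence the limit is e^0 = 1.

1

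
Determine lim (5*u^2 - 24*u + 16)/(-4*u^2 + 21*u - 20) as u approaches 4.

Direct substitution gives 0/0, so factor. Both numerator and denominator have (u - 4) as a factor.
After cancelling, the expression reduces to (5*u - 4)/(5 - 4*u).
Substituting u = 4 gives -16/11.

-16/11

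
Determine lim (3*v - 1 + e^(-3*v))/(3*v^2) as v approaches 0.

3/2

Direct substitution gives 0/0.
Apply L'Hôpital: lim (3 - 3*e^(-3*v))/(6*v), still 0/0.
After 2 applications of L'Hôpital's rule the quotient is (9*e^(-3*v))/(6); substituting v = 0 gives 3/2.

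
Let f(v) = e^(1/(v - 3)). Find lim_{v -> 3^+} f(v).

As v → 3⁺, 1/(v - 3) → +∞, so e^(1/(v - 3)) → ∞.

∞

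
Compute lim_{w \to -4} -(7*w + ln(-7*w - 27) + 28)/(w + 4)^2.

Direct substitution gives 0/0.
Apply L'Hôpital: lim (7 - 7/(-7*w - 27))/(-2*w - 8), still 0/0.
After 2 applications of L'Hôpital's rule the quotient is (-49/(-7*w - 27)^2)/(-2); substituting w = -4 gives 49/2.

49/2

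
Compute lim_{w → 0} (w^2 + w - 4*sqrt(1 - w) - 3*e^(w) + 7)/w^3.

-1/4

Substitution gives 0/0; apply L'Hôpital's rule 3 times.
After differentiating numerator and denominator 3 times the quotient is (-3*e^(w) + 3/(2*(1 - w)^(5/2)))/(6); at w = 0 this is -1/4.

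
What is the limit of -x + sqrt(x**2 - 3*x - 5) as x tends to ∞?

An ∞ − ∞ form. Rationalising with the conjugate, the difference becomes (-3x - 5) / (√(x^2 - 3*x - 5) + x).
For large x the denominator behaves like 2·x, so the quotient tends to -3/2 = -3/2.

-3/2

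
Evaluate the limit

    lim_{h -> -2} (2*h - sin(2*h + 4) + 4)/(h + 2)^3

4/3

Direct substitution gives 0/0.
Apply L'Hôpital: lim (2 - 2*cos(2*h + 4))/(3*(h + 2)^2), still 0/0.
Apply L'Hôpital: lim (4*sin(2*h + 4))/(6*h + 12), still 0/0.
After 3 applications of L'Hôpital's rule the quotient is (8*cos(2*h + 4))/(6); substituting h = -2 gives 4/3.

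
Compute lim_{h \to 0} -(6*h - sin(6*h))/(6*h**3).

-6

Direct substitution gives 0/0.
Apply L'Hôpital: lim (6 - 6*cos(6*h))/(-18*h^2), still 0/0.
Apply L'Hôpital: lim (36*sin(6*h))/(-36*h), still 0/0.
After 3 applications of L'Hôpital's rule the quotient is (216*cos(6*h))/(-36); substituting h = 0 gives -6.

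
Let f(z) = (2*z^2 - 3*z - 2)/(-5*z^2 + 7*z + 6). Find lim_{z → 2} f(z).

Since z = 2 makes numerator and denominator zero, (z - 2) divides both.
Cancelling it gives (2*z + 1)/(-5*z - 3); now plug in z = 2 to get -5/13.

-5/13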